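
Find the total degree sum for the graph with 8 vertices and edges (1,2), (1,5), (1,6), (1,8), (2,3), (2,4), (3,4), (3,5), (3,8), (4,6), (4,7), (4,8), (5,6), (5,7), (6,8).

Step 1: Count edges incident to each vertex:
  deg(1) = 4 (neighbors: 2, 5, 6, 8)
  deg(2) = 3 (neighbors: 1, 3, 4)
  deg(3) = 4 (neighbors: 2, 4, 5, 8)
  deg(4) = 5 (neighbors: 2, 3, 6, 7, 8)
  deg(5) = 4 (neighbors: 1, 3, 6, 7)
  deg(6) = 4 (neighbors: 1, 4, 5, 8)
  deg(7) = 2 (neighbors: 4, 5)
  deg(8) = 4 (neighbors: 1, 3, 4, 6)

Step 2: Sum all degrees:
  4 + 3 + 4 + 5 + 4 + 4 + 2 + 4 = 30

Verification: sum of degrees = 2 * |E| = 2 * 15 = 30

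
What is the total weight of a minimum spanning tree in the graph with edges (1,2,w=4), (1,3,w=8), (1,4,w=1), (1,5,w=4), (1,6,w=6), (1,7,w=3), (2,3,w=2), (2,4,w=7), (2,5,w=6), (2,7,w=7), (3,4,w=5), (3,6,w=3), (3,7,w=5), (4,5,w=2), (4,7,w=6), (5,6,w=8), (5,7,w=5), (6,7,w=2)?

Apply Kruskal's algorithm (sort edges by weight, add if no cycle):

Sorted edges by weight:
  (1,4) w=1
  (2,3) w=2
  (4,5) w=2
  (6,7) w=2
  (1,7) w=3
  (3,6) w=3
  (1,2) w=4
  (1,5) w=4
  (3,7) w=5
  (3,4) w=5
  (5,7) w=5
  (1,6) w=6
  (2,5) w=6
  (4,7) w=6
  (2,4) w=7
  (2,7) w=7
  (1,3) w=8
  (5,6) w=8

Add edge (1,4) w=1 -- no cycle. Running total: 1
Add edge (2,3) w=2 -- no cycle. Running total: 3
Add edge (4,5) w=2 -- no cycle. Running total: 5
Add edge (6,7) w=2 -- no cycle. Running total: 7
Add edge (1,7) w=3 -- no cycle. Running total: 10
Add edge (3,6) w=3 -- no cycle. Running total: 13

MST edges: (1,4,w=1), (2,3,w=2), (4,5,w=2), (6,7,w=2), (1,7,w=3), (3,6,w=3)
Total MST weight: 1 + 2 + 2 + 2 + 3 + 3 = 13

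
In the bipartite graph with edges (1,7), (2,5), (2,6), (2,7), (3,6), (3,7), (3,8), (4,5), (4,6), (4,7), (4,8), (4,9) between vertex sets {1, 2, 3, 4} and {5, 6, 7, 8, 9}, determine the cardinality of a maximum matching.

Step 1: List the neighbors of each left vertex:
  1: 7
  2: 5, 6, 7
  3: 6, 7, 8
  4: 5, 6, 7, 8, 9

Step 2: Greedily match left vertices, then look for augmenting paths:
  Match 1 -- 7
  Match 2 -- 5
  Match 3 -- 6
  Match 4 -- 8
  No augmenting path remains.

Step 3: Verify this is maximum:
  Matching size 4 = min(|L|, |R|) = min(4, 5), which is an upper bound, so this matching is maximum.

Maximum matching: {(1,7), (2,5), (3,6), (4,8)}
Size: 4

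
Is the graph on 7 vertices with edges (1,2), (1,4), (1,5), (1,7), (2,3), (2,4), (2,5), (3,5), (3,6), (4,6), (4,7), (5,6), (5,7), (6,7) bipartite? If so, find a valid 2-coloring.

Step 1: Attempt 2-coloring using BFS:
  Start at vertex 1, assign color 0
  Color vertex 2 with color 1 (neighbor of 1)
  Color vertex 4 with color 1 (neighbor of 1)
  Color vertex 5 with color 1 (neighbor of 1)
  Color vertex 7 with color 1 (neighbor of 1)
  Color vertex 3 with color 0 (neighbor of 2)

Step 2: Conflict found! Vertices 2 and 4 are adjacent but have the same color.
This means the graph contains an odd cycle.

The graph is NOT bipartite.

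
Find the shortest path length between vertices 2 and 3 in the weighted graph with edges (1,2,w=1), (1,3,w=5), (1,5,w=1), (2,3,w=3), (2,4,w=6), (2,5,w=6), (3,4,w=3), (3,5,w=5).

Step 1: Build adjacency list with weights:
  1: 2(w=1), 3(w=5), 5(w=1)
  2: 1(w=1), 3(w=3), 4(w=6), 5(w=6)
  3: 1(w=5), 2(w=3), 4(w=3), 5(w=5)
  4: 2(w=6), 3(w=3)
  5: 1(w=1), 2(w=6), 3(w=5)

Step 2: Apply Dijkstra's algorithm from vertex 2:
  Visit vertex 2 (distance=0)
    Update dist[1] = 1
    Update dist[3] = 3
    Update dist[4] = 6
    Update dist[5] = 6
  Visit vertex 1 (distance=1)
    Update dist[5] = 2
  Visit vertex 5 (distance=2)
  Visit vertex 3 (distance=3)

Step 3: Shortest path: 2 -> 3
Total weight: 3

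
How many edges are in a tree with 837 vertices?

A tree on n vertices always has exactly n - 1 edges.
For n = 837: edges = 837 - 1 = 836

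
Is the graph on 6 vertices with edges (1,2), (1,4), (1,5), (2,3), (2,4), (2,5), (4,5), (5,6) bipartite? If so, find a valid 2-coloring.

Step 1: Attempt 2-coloring using BFS:
  Start at vertex 1, assign color 0
  Color vertex 2 with color 1 (neighbor of 1)
  Color vertex 4 with color 1 (neighbor of 1)
  Color vertex 5 with color 1 (neighbor of 1)
  Color vertex 3 with color 0 (neighbor of 2)

Step 2: Conflict found! Vertices 2 and 4 are adjacent but have the same color.
This means the graph contains an odd cycle.

The graph is NOT bipartite.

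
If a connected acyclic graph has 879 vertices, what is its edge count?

A tree on n vertices always has exactly n - 1 edges.
For n = 879: edges = 879 - 1 = 878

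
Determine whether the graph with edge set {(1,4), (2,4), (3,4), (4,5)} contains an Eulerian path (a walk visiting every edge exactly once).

Step 1: Find the degree of each vertex:
  deg(1) = 1
  deg(2) = 1
  deg(3) = 1
  deg(4) = 4
  deg(5) = 1

Step 2: Count vertices with odd degree:
  Odd-degree vertices: 1, 2, 3, 5 (4 total)

Step 3: Apply Euler's theorem:
  - Eulerian circuit exists iff graph is connected and all vertices have even degree
  - Eulerian path exists iff graph is connected and has 0 or 2 odd-degree vertices

Graph has 4 odd-degree vertices (need 0 or 2).
Neither Eulerian path nor Eulerian circuit exists.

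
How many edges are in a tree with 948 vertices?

A tree on n vertices always has exactly n - 1 edges.
For n = 948: edges = 948 - 1 = 947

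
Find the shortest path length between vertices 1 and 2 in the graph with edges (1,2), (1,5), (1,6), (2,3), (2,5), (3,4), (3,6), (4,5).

Step 1: Build adjacency list:
  1: 2, 5, 6
  2: 1, 3, 5
  3: 2, 4, 6
  4: 3, 5
  5: 1, 2, 4
  6: 1, 3

Step 2: BFS from vertex 1 to find shortest path to 2:
  vertex 2 reached at distance 1

Step 3: Shortest path: 1 -> 2
Path length: 1 edge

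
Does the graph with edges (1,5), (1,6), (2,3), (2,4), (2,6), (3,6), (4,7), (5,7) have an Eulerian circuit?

Step 1: Find the degree of each vertex:
  deg(1) = 2
  deg(2) = 3
  deg(3) = 2
  deg(4) = 2
  deg(5) = 2
  deg(6) = 3
  deg(7) = 2

Step 2: Count vertices with odd degree:
  Odd-degree vertices: 2, 6 (2 total)

Step 3: Apply Euler's theorem:
  - Eulerian circuit exists iff graph is connected and all vertices have even degree
  - Eulerian path exists iff graph is connected and has 0 or 2 odd-degree vertices

Graph is connected with exactly 2 odd-degree vertices (2, 6).
Eulerian path exists (starting and ending at the odd-degree vertices), but no Eulerian circuit.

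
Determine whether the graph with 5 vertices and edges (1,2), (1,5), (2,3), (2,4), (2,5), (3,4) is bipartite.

Step 1: Attempt 2-coloring using BFS:
  Start at vertex 1, assign color 0
  Color vertex 2 with color 1 (neighbor of 1)
  Color vertex 5 with color 1 (neighbor of 1)
  Color vertex 3 with color 0 (neighbor of 2)
  Color vertex 4 with color 0 (neighbor of 2)

Step 2: Conflict found! Vertices 2 and 5 are adjacent but have the same color.
This means the graph contains an odd cycle.

The graph is NOT bipartite.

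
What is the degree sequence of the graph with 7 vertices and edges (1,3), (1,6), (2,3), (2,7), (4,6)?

Step 1: Count edges incident to each vertex:
  deg(1) = 2 (neighbors: 3, 6)
  deg(2) = 2 (neighbors: 3, 7)
  deg(3) = 2 (neighbors: 1, 2)
  deg(4) = 1 (neighbors: 6)
  deg(5) = 0 (neighbors: none)
  deg(6) = 2 (neighbors: 1, 4)
  deg(7) = 1 (neighbors: 2)

Step 2: Sort degrees in non-increasing order:
  Degrees: [2, 2, 2, 1, 0, 2, 1] -> sorted: [2, 2, 2, 2, 1, 1, 0]

Degree sequence: [2, 2, 2, 2, 1, 1, 0]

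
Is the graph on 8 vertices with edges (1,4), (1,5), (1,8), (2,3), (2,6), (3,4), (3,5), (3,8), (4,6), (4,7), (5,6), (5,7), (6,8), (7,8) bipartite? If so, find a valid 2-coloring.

Step 1: Attempt 2-coloring using BFS:
  Start at vertex 1, assign color 0
  Color vertex 4 with color 1 (neighbor of 1)
  Color vertex 5 with color 1 (neighbor of 1)
  Color vertex 8 with color 1 (neighbor of 1)
  Color vertex 3 with color 0 (neighbor of 4)
  Color vertex 6 with color 0 (neighbor of 4)
  Color vertex 7 with color 0 (neighbor of 4)
  Color vertex 2 with color 1 (neighbor of 3)

Step 2: 2-coloring succeeded. No conflicts found.
  Set A (color 0): {1, 3, 6, 7}
  Set B (color 1): {2, 4, 5, 8}

The graph is bipartite with partition {1, 3, 6, 7}, {2, 4, 5, 8}.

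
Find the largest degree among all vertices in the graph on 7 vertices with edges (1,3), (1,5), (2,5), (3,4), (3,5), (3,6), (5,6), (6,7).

Step 1: Count edges incident to each vertex:
  deg(1) = 2 (neighbors: 3, 5)
  deg(2) = 1 (neighbors: 5)
  deg(3) = 4 (neighbors: 1, 4, 5, 6)
  deg(4) = 1 (neighbors: 3)
  deg(5) = 4 (neighbors: 1, 2, 3, 6)
  deg(6) = 3 (neighbors: 3, 5, 7)
  deg(7) = 1 (neighbors: 6)

Step 2: Find maximum:
  max(2, 1, 4, 1, 4, 3, 1) = 4 (vertex 3)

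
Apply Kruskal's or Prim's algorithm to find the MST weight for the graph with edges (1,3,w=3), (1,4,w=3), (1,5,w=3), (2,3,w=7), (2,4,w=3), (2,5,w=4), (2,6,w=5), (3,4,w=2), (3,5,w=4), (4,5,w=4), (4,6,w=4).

Apply Kruskal's algorithm (sort edges by weight, add if no cycle):

Sorted edges by weight:
  (3,4) w=2
  (1,3) w=3
  (1,4) w=3
  (1,5) w=3
  (2,4) w=3
  (2,5) w=4
  (3,5) w=4
  (4,5) w=4
  (4,6) w=4
  (2,6) w=5
  (2,3) w=7

Add edge (3,4) w=2 -- no cycle. Running total: 2
Add edge (1,3) w=3 -- no cycle. Running total: 5
Skip edge (1,4) w=3 -- would create cycle
Add edge (1,5) w=3 -- no cycle. Running total: 8
Add edge (2,4) w=3 -- no cycle. Running total: 11
Skip edge (2,5) w=4 -- would create cycle
Skip edge (3,5) w=4 -- would create cycle
Skip edge (4,5) w=4 -- would create cycle
Add edge (4,6) w=4 -- no cycle. Running total: 15

MST edges: (3,4,w=2), (1,3,w=3), (1,5,w=3), (2,4,w=3), (4,6,w=4)
Total MST weight: 2 + 3 + 3 + 3 + 4 = 15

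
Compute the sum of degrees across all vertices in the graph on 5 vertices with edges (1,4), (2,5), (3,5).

Step 1: Count edges incident to each vertex:
  deg(1) = 1 (neighbors: 4)
  deg(2) = 1 (neighbors: 5)
  deg(3) = 1 (neighbors: 5)
  deg(4) = 1 (neighbors: 1)
  deg(5) = 2 (neighbors: 2, 3)

Step 2: Sum all degrees:
  1 + 1 + 1 + 1 + 2 = 6

Verification: sum of degrees = 2 * |E| = 2 * 3 = 6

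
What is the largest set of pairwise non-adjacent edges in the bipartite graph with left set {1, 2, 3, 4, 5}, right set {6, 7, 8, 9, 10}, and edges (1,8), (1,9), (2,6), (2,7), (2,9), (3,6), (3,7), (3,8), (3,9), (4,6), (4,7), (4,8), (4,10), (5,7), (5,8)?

Step 1: List the neighbors of each left vertex:
  1: 8, 9
  2: 6, 7, 9
  3: 6, 7, 8, 9
  4: 6, 7, 8, 10
  5: 7, 8

Step 2: Greedily match left vertices, then look for augmenting paths:
  Match 1 -- 8
  Match 2 -- 6
  Match 3 -- 9
  Match 4 -- 10
  Match 5 -- 7
  No augmenting path remains.

Step 3: Verify this is maximum:
  Matching size 5 = min(|L|, |R|) = min(5, 5), which is an upper bound, so this matching is maximum.

Maximum matching: {(1,8), (2,6), (3,9), (4,10), (5,7)}
Size: 5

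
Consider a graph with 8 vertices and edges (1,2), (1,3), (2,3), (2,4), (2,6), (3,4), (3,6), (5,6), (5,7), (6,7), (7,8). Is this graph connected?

Step 1: Build adjacency list from edges:
  1: 2, 3
  2: 1, 3, 4, 6
  3: 1, 2, 4, 6
  4: 2, 3
  5: 6, 7
  6: 2, 3, 5, 7
  7: 5, 6, 8
  8: 7

Step 2: Run BFS/DFS from vertex 1:
  Visited: {1, 2, 3, 4, 6, 5, 7, 8}
  Reached 8 of 8 vertices

Step 3: All 8 vertices reached from vertex 1, so the graph is connected.
Answer: Yes, the graph is connected.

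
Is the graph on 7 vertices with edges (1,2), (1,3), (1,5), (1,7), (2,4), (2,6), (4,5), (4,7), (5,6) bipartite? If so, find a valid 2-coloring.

Step 1: Attempt 2-coloring using BFS:
  Start at vertex 1, assign color 0
  Color vertex 2 with color 1 (neighbor of 1)
  Color vertex 3 with color 1 (neighbor of 1)
  Color vertex 5 with color 1 (neighbor of 1)
  Color vertex 7 with color 1 (neighbor of 1)
  Color vertex 4 with color 0 (neighbor of 2)
  Color vertex 6 with color 0 (neighbor of 2)

Step 2: 2-coloring succeeded. No conflicts found.
  Set A (color 0): {1, 4, 6}
  Set B (color 1): {2, 3, 5, 7}

The graph is bipartite with partition {1, 4, 6}, {2, 3, 5, 7}.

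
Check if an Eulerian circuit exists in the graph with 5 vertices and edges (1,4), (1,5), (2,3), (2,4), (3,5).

Step 1: Find the degree of each vertex:
  deg(1) = 2
  deg(2) = 2
  deg(3) = 2
  deg(4) = 2
  deg(5) = 2

Step 2: Count vertices with odd degree:
  All vertices have even degree (0 odd-degree vertices)

Step 3: Apply Euler's theorem:
  - Eulerian circuit exists iff graph is connected and all vertices have even degree
  - Eulerian path exists iff graph is connected and has 0 or 2 odd-degree vertices

Graph is connected with 0 odd-degree vertices.
Both Eulerian circuit and Eulerian path exist.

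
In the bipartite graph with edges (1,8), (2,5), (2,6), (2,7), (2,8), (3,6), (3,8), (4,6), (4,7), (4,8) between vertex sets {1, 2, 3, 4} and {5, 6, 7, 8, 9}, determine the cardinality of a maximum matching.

Step 1: List the neighbors of each left vertex:
  1: 8
  2: 5, 6, 7, 8
  3: 6, 8
  4: 6, 7, 8

Step 2: Greedily match left vertices, then look for augmenting paths:
  Match 1 -- 8
  Match 2 -- 5
  Match 3 -- 6
  Match 4 -- 7
  No augmenting path remains.

Step 3: Verify this is maximum:
  Matching size 4 = min(|L|, |R|) = min(4, 5), which is an upper bound, so this matching is maximum.

Maximum matching: {(1,8), (2,5), (3,6), (4,7)}
Size: 4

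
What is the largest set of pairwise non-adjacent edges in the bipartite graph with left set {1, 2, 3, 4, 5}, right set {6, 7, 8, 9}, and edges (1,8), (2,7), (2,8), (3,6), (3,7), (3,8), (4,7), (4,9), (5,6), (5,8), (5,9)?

Step 1: List the neighbors of each left vertex:
  1: 8
  2: 7, 8
  3: 6, 7, 8
  4: 7, 9
  5: 6, 8, 9

Step 2: Greedily match left vertices, then look for augmenting paths:
  Match 1 -- 8
  Match 2 -- 7
  Match 3 -- 6
  Match 4 -- 9
  No augmenting path remains.

Step 3: Verify this is maximum:
  Matching size 4 = min(|L|, |R|) = min(5, 4), which is an upper bound, so this matching is maximum.

Maximum matching: {(1,8), (2,7), (3,6), (4,9)}
Size: 4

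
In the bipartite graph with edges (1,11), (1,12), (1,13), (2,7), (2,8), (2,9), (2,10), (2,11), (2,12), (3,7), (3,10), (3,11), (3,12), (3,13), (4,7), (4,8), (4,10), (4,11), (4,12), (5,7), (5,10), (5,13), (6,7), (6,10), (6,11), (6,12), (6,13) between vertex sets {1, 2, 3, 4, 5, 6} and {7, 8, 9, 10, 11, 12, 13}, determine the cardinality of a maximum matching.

Step 1: List the neighbors of each left vertex:
  1: 11, 12, 13
  2: 7, 8, 9, 10, 11, 12
  3: 7, 10, 11, 12, 13
  4: 7, 8, 10, 11, 12
  5: 7, 10, 13
  6: 7, 10, 11, 12, 13

Step 2: Greedily match left vertices, then look for augmenting paths:
  Match 1 -- 11
  Match 2 -- 7
  Match 3 -- 10
  Match 4 -- 8
  Match 5 -- 13
  Match 6 -- 12
  No augmenting path remains.

Step 3: Verify this is maximum:
  Matching size 6 = min(|L|, |R|) = min(6, 7), which is an upper bound, so this matching is maximum.

Maximum matching: {(1,11), (2,7), (3,10), (4,8), (5,13), (6,12)}
Size: 6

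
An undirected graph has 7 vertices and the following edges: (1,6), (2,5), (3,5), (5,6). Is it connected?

Step 1: Build adjacency list from edges:
  1: 6
  2: 5
  3: 5
  4: (none)
  5: 2, 3, 6
  6: 1, 5
  7: (none)

Step 2: Run BFS/DFS from vertex 1:
  Visited: {1, 6, 5, 2, 3}
  Reached 5 of 7 vertices

Step 3: Only 5 of 7 vertices reached. Graph is disconnected.
Connected components: {1, 2, 3, 5, 6}, {4}, {7}
Answer: No, the graph is not connected (3 components).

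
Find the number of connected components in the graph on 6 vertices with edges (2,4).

Step 1: Build adjacency list from edges:
  1: (none)
  2: 4
  3: (none)
  4: 2
  5: (none)
  6: (none)

Step 2: Run BFS/DFS from vertex 1:
  Visited: {1}
  Reached 1 of 6 vertices

Step 3: Only 1 of 6 vertices reached. Graph is disconnected.
Connected components: {1}, {2, 4}, {3}, {5}, {6}
Number of connected components: 5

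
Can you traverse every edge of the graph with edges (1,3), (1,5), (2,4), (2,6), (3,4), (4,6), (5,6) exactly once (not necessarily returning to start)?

Step 1: Find the degree of each vertex:
  deg(1) = 2
  deg(2) = 2
  deg(3) = 2
  deg(4) = 3
  deg(5) = 2
  deg(6) = 3

Step 2: Count vertices with odd degree:
  Odd-degree vertices: 4, 6 (2 total)

Step 3: Apply Euler's theorem:
  - Eulerian circuit exists iff graph is connected and all vertices have even degree
  - Eulerian path exists iff graph is connected and has 0 or 2 odd-degree vertices

Graph is connected with exactly 2 odd-degree vertices (4, 6).
Eulerian path exists (starting and ending at the odd-degree vertices), but no Eulerian circuit.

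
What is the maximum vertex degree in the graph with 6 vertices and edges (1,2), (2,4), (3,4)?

Step 1: Count edges incident to each vertex:
  deg(1) = 1 (neighbors: 2)
  deg(2) = 2 (neighbors: 1, 4)
  deg(3) = 1 (neighbors: 4)
  deg(4) = 2 (neighbors: 2, 3)
  deg(5) = 0 (neighbors: none)
  deg(6) = 0 (neighbors: none)

Step 2: Find maximum:
  max(1, 2, 1, 2, 0, 0) = 2 (vertex 2)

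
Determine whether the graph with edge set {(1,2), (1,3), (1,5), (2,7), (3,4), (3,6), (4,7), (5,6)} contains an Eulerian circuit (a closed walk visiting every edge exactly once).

Step 1: Find the degree of each vertex:
  deg(1) = 3
  deg(2) = 2
  deg(3) = 3
  deg(4) = 2
  deg(5) = 2
  deg(6) = 2
  deg(7) = 2

Step 2: Count vertices with odd degree:
  Odd-degree vertices: 1, 3 (2 total)

Step 3: Apply Euler's theorem:
  - Eulerian circuit exists iff graph is connected and all vertices have even degree
  - Eulerian path exists iff graph is connected and has 0 or 2 odd-degree vertices

Graph is connected with exactly 2 odd-degree vertices (1, 3).
Eulerian path exists (starting and ending at the odd-degree vertices), but no Eulerian circuit.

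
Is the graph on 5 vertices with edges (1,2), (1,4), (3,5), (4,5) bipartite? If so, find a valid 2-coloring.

Step 1: Attempt 2-coloring using BFS:
  Start at vertex 1, assign color 0
  Color vertex 2 with color 1 (neighbor of 1)
  Color vertex 4 with color 1 (neighbor of 1)
  Color vertex 5 with color 0 (neighbor of 4)
  Color vertex 3 with color 1 (neighbor of 5)

Step 2: 2-coloring succeeded. No conflicts found.
  Set A (color 0): {1, 5}
  Set B (color 1): {2, 3, 4}

The graph is bipartite with partition {1, 5}, {2, 3, 4}.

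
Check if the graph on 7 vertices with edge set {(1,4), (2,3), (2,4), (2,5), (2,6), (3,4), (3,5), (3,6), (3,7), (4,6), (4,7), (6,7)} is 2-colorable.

Step 1: Attempt 2-coloring using BFS:
  Start at vertex 1, assign color 0
  Color vertex 4 with color 1 (neighbor of 1)
  Color vertex 2 with color 0 (neighbor of 4)
  Color vertex 3 with color 0 (neighbor of 4)
  Color vertex 6 with color 0 (neighbor of 4)
  Color vertex 7 with color 0 (neighbor of 4)

Step 2: Conflict found! Vertices 2 and 3 are adjacent but have the same color.
This means the graph contains an odd cycle.

The graph is NOT bipartite.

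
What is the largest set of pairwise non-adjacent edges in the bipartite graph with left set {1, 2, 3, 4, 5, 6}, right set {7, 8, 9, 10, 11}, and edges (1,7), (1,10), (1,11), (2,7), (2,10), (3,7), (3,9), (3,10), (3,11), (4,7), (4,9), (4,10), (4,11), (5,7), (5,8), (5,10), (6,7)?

Step 1: List the neighbors of each left vertex:
  1: 7, 10, 11
  2: 7, 10
  3: 7, 9, 10, 11
  4: 7, 9, 10, 11
  5: 7, 8, 10
  6: 7

Step 2: Greedily match left vertices, then look for augmenting paths:
  Match 1 -- 7
  Match 2 -- 10
  Match 3 -- 9
  Match 4 -- 11
  Match 5 -- 8
  No augmenting path remains.

Step 3: Verify this is maximum:
  Matching size 5 = min(|L|, |R|) = min(6, 5), which is an upper bound, so this matching is maximum.

Maximum matching: {(1,7), (2,10), (3,9), (4,11), (5,8)}
Size: 5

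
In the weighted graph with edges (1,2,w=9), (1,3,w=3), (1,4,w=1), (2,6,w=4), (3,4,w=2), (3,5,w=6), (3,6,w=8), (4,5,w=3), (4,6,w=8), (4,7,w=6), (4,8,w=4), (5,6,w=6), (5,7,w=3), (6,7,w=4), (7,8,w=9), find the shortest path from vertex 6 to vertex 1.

Step 1: Build adjacency list with weights:
  1: 2(w=9), 3(w=3), 4(w=1)
  2: 1(w=9), 6(w=4)
  3: 1(w=3), 4(w=2), 5(w=6), 6(w=8)
  4: 1(w=1), 3(w=2), 5(w=3), 6(w=8), 7(w=6), 8(w=4)
  5: 3(w=6), 4(w=3), 6(w=6), 7(w=3)
  6: 2(w=4), 3(w=8), 4(w=8), 5(w=6), 7(w=4)
  7: 4(w=6), 5(w=3), 6(w=4), 8(w=9)
  8: 4(w=4), 7(w=9)

Step 2: Apply Dijkstra's algorithm from vertex 6:
  Visit vertex 6 (distance=0)
    Update dist[2] = 4
    Update dist[3] = 8
    Update dist[4] = 8
    Update dist[5] = 6
    Update dist[7] = 4
  Visit vertex 2 (distance=4)
    Update dist[1] = 13
  Visit vertex 7 (distance=4)
    Update dist[8] = 13
  Visit vertex 5 (distance=6)
  Visit vertex 3 (distance=8)
    Update dist[1] = 11
  Visit vertex 4 (distance=8)
    Update dist[1] = 9
    Update dist[8] = 12
  Visit vertex 1 (distance=9)

Step 3: Shortest path: 6 -> 4 -> 1
Total weight: 8 + 1 = 9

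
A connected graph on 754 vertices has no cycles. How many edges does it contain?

A tree on n vertices always has exactly n - 1 edges.
For n = 754: edges = 754 - 1 = 753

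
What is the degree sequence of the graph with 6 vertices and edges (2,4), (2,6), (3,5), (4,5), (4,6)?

Step 1: Count edges incident to each vertex:
  deg(1) = 0 (neighbors: none)
  deg(2) = 2 (neighbors: 4, 6)
  deg(3) = 1 (neighbors: 5)
  deg(4) = 3 (neighbors: 2, 5, 6)
  deg(5) = 2 (neighbors: 3, 4)
  deg(6) = 2 (neighbors: 2, 4)

Step 2: Sort degrees in non-increasing order:
  Degrees: [0, 2, 1, 3, 2, 2] -> sorted: [3, 2, 2, 2, 1, 0]

Degree sequence: [3, 2, 2, 2, 1, 0]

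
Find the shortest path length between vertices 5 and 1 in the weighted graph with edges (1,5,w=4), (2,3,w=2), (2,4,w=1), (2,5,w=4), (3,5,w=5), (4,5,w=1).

Step 1: Build adjacency list with weights:
  1: 5(w=4)
  2: 3(w=2), 4(w=1), 5(w=4)
  3: 2(w=2), 5(w=5)
  4: 2(w=1), 5(w=1)
  5: 1(w=4), 2(w=4), 3(w=5), 4(w=1)

Step 2: Apply Dijkstra's algorithm from vertex 5:
  Visit vertex 5 (distance=0)
    Update dist[1] = 4
    Update dist[2] = 4
    Update dist[3] = 5
    Update dist[4] = 1
  Visit vertex 4 (distance=1)
    Update dist[2] = 2
  Visit vertex 2 (distance=2)
    Update dist[3] = 4
  Visit vertex 1 (distance=4)

Step 3: Shortest path: 5 -> 1
Total weight: 4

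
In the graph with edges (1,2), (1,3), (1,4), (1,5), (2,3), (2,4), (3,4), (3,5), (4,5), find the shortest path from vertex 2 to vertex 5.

Step 1: Build adjacency list:
  1: 2, 3, 4, 5
  2: 1, 3, 4
  3: 1, 2, 4, 5
  4: 1, 2, 3, 5
  5: 1, 3, 4

Step 2: BFS from vertex 2 to find shortest path to 5:
  vertex 1 reached at distance 1
  vertex 3 reached at distance 1
  vertex 4 reached at distance 1
  vertex 5 reached at distance 2

Step 3: Shortest path: 2 -> 4 -> 5
Path length: 2 edges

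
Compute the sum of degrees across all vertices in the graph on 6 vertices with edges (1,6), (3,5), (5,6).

Step 1: Count edges incident to each vertex:
  deg(1) = 1 (neighbors: 6)
  deg(2) = 0 (neighbors: none)
  deg(3) = 1 (neighbors: 5)
  deg(4) = 0 (neighbors: none)
  deg(5) = 2 (neighbors: 3, 6)
  deg(6) = 2 (neighbors: 1, 5)

Step 2: Sum all degrees:
  1 + 0 + 1 + 0 + 2 + 2 = 6

Verification: sum of degrees = 2 * |E| = 2 * 3 = 6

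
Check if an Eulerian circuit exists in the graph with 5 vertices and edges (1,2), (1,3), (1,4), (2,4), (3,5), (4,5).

Step 1: Find the degree of each vertex:
  deg(1) = 3
  deg(2) = 2
  deg(3) = 2
  deg(4) = 3
  deg(5) = 2

Step 2: Count vertices with odd degree:
  Odd-degree vertices: 1, 4 (2 total)

Step 3: Apply Euler's theorem:
  - Eulerian circuit exists iff graph is connected and all vertices have even degree
  - Eulerian path exists iff graph is connected and has 0 or 2 odd-degree vertices

Graph is connected with exactly 2 odd-degree vertices (1, 4).
Eulerian path exists (starting and ending at the odd-degree vertices), but no Eulerian circuit.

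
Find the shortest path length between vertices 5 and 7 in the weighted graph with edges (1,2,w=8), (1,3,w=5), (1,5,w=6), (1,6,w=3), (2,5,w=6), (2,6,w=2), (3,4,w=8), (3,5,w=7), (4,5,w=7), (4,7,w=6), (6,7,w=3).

Step 1: Build adjacency list with weights:
  1: 2(w=8), 3(w=5), 5(w=6), 6(w=3)
  2: 1(w=8), 5(w=6), 6(w=2)
  3: 1(w=5), 4(w=8), 5(w=7)
  4: 3(w=8), 5(w=7), 7(w=6)
  5: 1(w=6), 2(w=6), 3(w=7), 4(w=7)
  6: 1(w=3), 2(w=2), 7(w=3)
  7: 4(w=6), 6(w=3)

Step 2: Apply Dijkstra's algorithm from vertex 5:
  Visit vertex 5 (distance=0)
    Update dist[1] = 6
    Update dist[2] = 6
    Update dist[3] = 7
    Update dist[4] = 7
  Visit vertex 1 (distance=6)
    Update dist[6] = 9
  Visit vertex 2 (distance=6)
    Update dist[6] = 8
  Visit vertex 3 (distance=7)
  Visit vertex 4 (distance=7)
    Update dist[7] = 13
  Visit vertex 6 (distance=8)
    Update dist[7] = 11
  Visit vertex 7 (distance=11)

Step 3: Shortest path: 5 -> 2 -> 6 -> 7
Total weight: 6 + 2 + 3 = 11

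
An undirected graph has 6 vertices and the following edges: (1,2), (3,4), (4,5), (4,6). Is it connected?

Step 1: Build adjacency list from edges:
  1: 2
  2: 1
  3: 4
  4: 3, 5, 6
  5: 4
  6: 4

Step 2: Run BFS/DFS from vertex 1:
  Visited: {1, 2}
  Reached 2 of 6 vertices

Step 3: Only 2 of 6 vertices reached. Graph is disconnected.
Connected components: {1, 2}, {3, 4, 5, 6}
Answer: No, the graph is not connected (2 components).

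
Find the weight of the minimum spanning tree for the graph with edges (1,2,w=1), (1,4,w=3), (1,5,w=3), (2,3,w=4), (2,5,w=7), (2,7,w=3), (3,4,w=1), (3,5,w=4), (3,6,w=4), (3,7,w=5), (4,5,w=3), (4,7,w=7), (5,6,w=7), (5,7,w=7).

Apply Kruskal's algorithm (sort edges by weight, add if no cycle):

Sorted edges by weight:
  (1,2) w=1
  (3,4) w=1
  (1,5) w=3
  (1,4) w=3
  (2,7) w=3
  (4,5) w=3
  (2,3) w=4
  (3,6) w=4
  (3,5) w=4
  (3,7) w=5
  (2,5) w=7
  (4,7) w=7
  (5,6) w=7
  (5,7) w=7

Add edge (1,2) w=1 -- no cycle. Running total: 1
Add edge (3,4) w=1 -- no cycle. Running total: 2
Add edge (1,5) w=3 -- no cycle. Running total: 5
Add edge (1,4) w=3 -- no cycle. Running total: 8
Add edge (2,7) w=3 -- no cycle. Running total: 11
Skip edge (4,5) w=3 -- would create cycle
Skip edge (2,3) w=4 -- would create cycle
Add edge (3,6) w=4 -- no cycle. Running total: 15

MST edges: (1,2,w=1), (3,4,w=1), (1,5,w=3), (1,4,w=3), (2,7,w=3), (3,6,w=4)
Total MST weight: 1 + 1 + 3 + 3 + 3 + 4 = 15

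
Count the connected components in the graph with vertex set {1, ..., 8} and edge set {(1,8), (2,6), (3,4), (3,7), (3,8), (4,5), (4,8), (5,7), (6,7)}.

Step 1: Build adjacency list from edges:
  1: 8
  2: 6
  3: 4, 7, 8
  4: 3, 5, 8
  5: 4, 7
  6: 2, 7
  7: 3, 5, 6
  8: 1, 3, 4

Step 2: Run BFS/DFS from vertex 1:
  Visited: {1, 8, 3, 4, 7, 5, 6, 2}
  Reached 8 of 8 vertices

Step 3: All 8 vertices reached from vertex 1, so the graph is connected.
Number of connected components: 1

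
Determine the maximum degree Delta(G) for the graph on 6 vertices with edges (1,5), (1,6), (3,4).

Step 1: Count edges incident to each vertex:
  deg(1) = 2 (neighbors: 5, 6)
  deg(2) = 0 (neighbors: none)
  deg(3) = 1 (neighbors: 4)
  deg(4) = 1 (neighbors: 3)
  deg(5) = 1 (neighbors: 1)
  deg(6) = 1 (neighbors: 1)

Step 2: Find maximum:
  max(2, 0, 1, 1, 1, 1) = 2 (vertex 1)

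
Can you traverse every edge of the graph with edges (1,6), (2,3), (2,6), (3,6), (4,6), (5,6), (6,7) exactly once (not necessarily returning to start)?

Step 1: Find the degree of each vertex:
  deg(1) = 1
  deg(2) = 2
  deg(3) = 2
  deg(4) = 1
  deg(5) = 1
  deg(6) = 6
  deg(7) = 1

Step 2: Count vertices with odd degree:
  Odd-degree vertices: 1, 4, 5, 7 (4 total)

Step 3: Apply Euler's theorem:
  - Eulerian circuit exists iff graph is connected and all vertices have even degree
  - Eulerian path exists iff graph is connected and has 0 or 2 odd-degree vertices

Graph has 4 odd-degree vertices (need 0 or 2).
Neither Eulerian path nor Eulerian circuit exists.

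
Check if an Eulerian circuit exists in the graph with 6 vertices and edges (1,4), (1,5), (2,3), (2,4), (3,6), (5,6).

Step 1: Find the degree of each vertex:
  deg(1) = 2
  deg(2) = 2
  deg(3) = 2
  deg(4) = 2
  deg(5) = 2
  deg(6) = 2

Step 2: Count vertices with odd degree:
  All vertices have even degree (0 odd-degree vertices)

Step 3: Apply Euler's theorem:
  - Eulerian circuit exists iff graph is connected and all vertices have even degree
  - Eulerian path exists iff graph is connected and has 0 or 2 odd-degree vertices

Graph is connected with 0 odd-degree vertices.
Both Eulerian circuit and Eulerian path exist.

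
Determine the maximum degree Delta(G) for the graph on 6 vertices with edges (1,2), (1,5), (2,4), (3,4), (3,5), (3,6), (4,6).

Step 1: Count edges incident to each vertex:
  deg(1) = 2 (neighbors: 2, 5)
  deg(2) = 2 (neighbors: 1, 4)
  deg(3) = 3 (neighbors: 4, 5, 6)
  deg(4) = 3 (neighbors: 2, 3, 6)
  deg(5) = 2 (neighbors: 1, 3)
  deg(6) = 2 (neighbors: 3, 4)

Step 2: Find maximum:
  max(2, 2, 3, 3, 2, 2) = 3 (vertex 3)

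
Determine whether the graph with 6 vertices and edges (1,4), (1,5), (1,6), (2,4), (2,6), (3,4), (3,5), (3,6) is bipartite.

Step 1: Attempt 2-coloring using BFS:
  Start at vertex 1, assign color 0
  Color vertex 4 with color 1 (neighbor of 1)
  Color vertex 5 with color 1 (neighbor of 1)
  Color vertex 6 with color 1 (neighbor of 1)
  Color vertex 2 with color 0 (neighbor of 4)
  Color vertex 3 with color 0 (neighbor of 4)

Step 2: 2-coloring succeeded. No conflicts found.
  Set A (color 0): {1, 2, 3}
  Set B (color 1): {4, 5, 6}

The graph is bipartite with partition {1, 2, 3}, {4, 5, 6}.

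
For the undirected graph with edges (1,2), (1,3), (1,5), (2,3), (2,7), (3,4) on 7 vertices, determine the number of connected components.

Step 1: Build adjacency list from edges:
  1: 2, 3, 5
  2: 1, 3, 7
  3: 1, 2, 4
  4: 3
  5: 1
  6: (none)
  7: 2

Step 2: Run BFS/DFS from vertex 1:
  Visited: {1, 2, 3, 5, 7, 4}
  Reached 6 of 7 vertices

Step 3: Only 6 of 7 vertices reached. Graph is disconnected.
Connected components: {1, 2, 3, 4, 5, 7}, {6}
Number of connected components: 2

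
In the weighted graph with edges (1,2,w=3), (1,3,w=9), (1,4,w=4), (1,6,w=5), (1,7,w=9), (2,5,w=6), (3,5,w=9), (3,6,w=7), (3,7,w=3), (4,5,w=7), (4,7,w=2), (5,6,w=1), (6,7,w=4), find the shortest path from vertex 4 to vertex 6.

Step 1: Build adjacency list with weights:
  1: 2(w=3), 3(w=9), 4(w=4), 6(w=5), 7(w=9)
  2: 1(w=3), 5(w=6)
  3: 1(w=9), 5(w=9), 6(w=7), 7(w=3)
  4: 1(w=4), 5(w=7), 7(w=2)
  5: 2(w=6), 3(w=9), 4(w=7), 6(w=1)
  6: 1(w=5), 3(w=7), 5(w=1), 7(w=4)
  7: 1(w=9), 3(w=3), 4(w=2), 6(w=4)

Step 2: Apply Dijkstra's algorithm from vertex 4:
  Visit vertex 4 (distance=0)
    Update dist[1] = 4
    Update dist[5] = 7
    Update dist[7] = 2
  Visit vertex 7 (distance=2)
    Update dist[3] = 5
    Update dist[6] = 6
  Visit vertex 1 (distance=4)
    Update dist[2] = 7
  Visit vertex 3 (distance=5)
  Visit vertex 6 (distance=6)

Step 3: Shortest path: 4 -> 7 -> 6
Total weight: 2 + 4 = 6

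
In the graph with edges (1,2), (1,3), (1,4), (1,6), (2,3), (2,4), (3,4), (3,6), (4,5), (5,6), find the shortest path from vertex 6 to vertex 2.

Step 1: Build adjacency list:
  1: 2, 3, 4, 6
  2: 1, 3, 4
  3: 1, 2, 4, 6
  4: 1, 2, 3, 5
  5: 4, 6
  6: 1, 3, 5

Step 2: BFS from vertex 6 to find shortest path to 2:
  vertex 1 reached at distance 1
  vertex 3 reached at distance 1
  vertex 5 reached at distance 1
  vertex 2 reached at distance 2

Step 3: Shortest path: 6 -> 1 -> 2
Path length: 2 edges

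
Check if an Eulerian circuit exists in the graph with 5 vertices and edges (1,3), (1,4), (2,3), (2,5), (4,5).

Step 1: Find the degree of each vertex:
  deg(1) = 2
  deg(2) = 2
  deg(3) = 2
  deg(4) = 2
  deg(5) = 2

Step 2: Count vertices with odd degree:
  All vertices have even degree (0 odd-degree vertices)

Step 3: Apply Euler's theorem:
  - Eulerian circuit exists iff graph is connected and all vertices have even degree
  - Eulerian path exists iff graph is connected and has 0 or 2 odd-degree vertices

Graph is connected with 0 odd-degree vertices.
Both Eulerian circuit and Eulerian path exist.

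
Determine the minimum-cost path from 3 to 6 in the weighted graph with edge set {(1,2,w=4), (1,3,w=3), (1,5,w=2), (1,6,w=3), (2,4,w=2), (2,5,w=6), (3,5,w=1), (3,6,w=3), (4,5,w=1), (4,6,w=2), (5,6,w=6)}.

Step 1: Build adjacency list with weights:
  1: 2(w=4), 3(w=3), 5(w=2), 6(w=3)
  2: 1(w=4), 4(w=2), 5(w=6)
  3: 1(w=3), 5(w=1), 6(w=3)
  4: 2(w=2), 5(w=1), 6(w=2)
  5: 1(w=2), 2(w=6), 3(w=1), 4(w=1), 6(w=6)
  6: 1(w=3), 3(w=3), 4(w=2), 5(w=6)

Step 2: Apply Dijkstra's algorithm from vertex 3:
  Visit vertex 3 (distance=0)
    Update dist[1] = 3
    Update dist[5] = 1
    Update dist[6] = 3
  Visit vertex 5 (distance=1)
    Update dist[2] = 7
    Update dist[4] = 2
  Visit vertex 4 (distance=2)
    Update dist[2] = 4
  Visit vertex 1 (distance=3)
  Visit vertex 6 (distance=3)

Step 3: Shortest path: 3 -> 6
Total weight: 3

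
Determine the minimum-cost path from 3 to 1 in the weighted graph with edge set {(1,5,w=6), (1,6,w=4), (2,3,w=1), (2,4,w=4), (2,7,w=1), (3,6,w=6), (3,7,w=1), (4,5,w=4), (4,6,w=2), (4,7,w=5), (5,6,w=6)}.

Step 1: Build adjacency list with weights:
  1: 5(w=6), 6(w=4)
  2: 3(w=1), 4(w=4), 7(w=1)
  3: 2(w=1), 6(w=6), 7(w=1)
  4: 2(w=4), 5(w=4), 6(w=2), 7(w=5)
  5: 1(w=6), 4(w=4), 6(w=6)
  6: 1(w=4), 3(w=6), 4(w=2), 5(w=6)
  7: 2(w=1), 3(w=1), 4(w=5)

Step 2: Apply Dijkstra's algorithm from vertex 3:
  Visit vertex 3 (distance=0)
    Update dist[2] = 1
    Update dist[6] = 6
    Update dist[7] = 1
  Visit vertex 2 (distance=1)
    Update dist[4] = 5
  Visit vertex 7 (distance=1)
  Visit vertex 4 (distance=5)
    Update dist[5] = 9
  Visit vertex 6 (distance=6)
    Update dist[1] = 10
  Visit vertex 5 (distance=9)
  Visit vertex 1 (distance=10)

Step 3: Shortest path: 3 -> 6 -> 1
Total weight: 6 + 4 = 10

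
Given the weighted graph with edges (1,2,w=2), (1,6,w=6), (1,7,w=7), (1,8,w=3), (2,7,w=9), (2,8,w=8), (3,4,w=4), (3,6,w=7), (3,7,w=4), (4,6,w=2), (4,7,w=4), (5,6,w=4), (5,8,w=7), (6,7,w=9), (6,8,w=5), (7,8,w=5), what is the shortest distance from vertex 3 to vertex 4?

Step 1: Build adjacency list with weights:
  1: 2(w=2), 6(w=6), 7(w=7), 8(w=3)
  2: 1(w=2), 7(w=9), 8(w=8)
  3: 4(w=4), 6(w=7), 7(w=4)
  4: 3(w=4), 6(w=2), 7(w=4)
  5: 6(w=4), 8(w=7)
  6: 1(w=6), 3(w=7), 4(w=2), 5(w=4), 7(w=9), 8(w=5)
  7: 1(w=7), 2(w=9), 3(w=4), 4(w=4), 6(w=9), 8(w=5)
  8: 1(w=3), 2(w=8), 5(w=7), 6(w=5), 7(w=5)

Step 2: Apply Dijkstra's algorithm from vertex 3:
  Visit vertex 3 (distance=0)
    Update dist[4] = 4
    Update dist[6] = 7
    Update dist[7] = 4
  Visit vertex 4 (distance=4)
    Update dist[6] = 6

Step 3: Shortest path: 3 -> 4
Total weight: 4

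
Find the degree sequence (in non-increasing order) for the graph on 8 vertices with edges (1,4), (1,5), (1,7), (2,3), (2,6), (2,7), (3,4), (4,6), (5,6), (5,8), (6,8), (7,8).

Step 1: Count edges incident to each vertex:
  deg(1) = 3 (neighbors: 4, 5, 7)
  deg(2) = 3 (neighbors: 3, 6, 7)
  deg(3) = 2 (neighbors: 2, 4)
  deg(4) = 3 (neighbors: 1, 3, 6)
  deg(5) = 3 (neighbors: 1, 6, 8)
  deg(6) = 4 (neighbors: 2, 4, 5, 8)
  deg(7) = 3 (neighbors: 1, 2, 8)
  deg(8) = 3 (neighbors: 5, 6, 7)

Step 2: Sort degrees in non-increasing order:
  Degrees: [3, 3, 2, 3, 3, 4, 3, 3] -> sorted: [4, 3, 3, 3, 3, 3, 3, 2]

Degree sequence: [4, 3, 3, 3, 3, 3, 3, 2]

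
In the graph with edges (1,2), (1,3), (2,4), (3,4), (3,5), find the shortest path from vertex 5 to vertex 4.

Step 1: Build adjacency list:
  1: 2, 3
  2: 1, 4
  3: 1, 4, 5
  4: 2, 3
  5: 3

Step 2: BFS from vertex 5 to find shortest path to 4:
  vertex 3 reached at distance 1
  vertex 1 reached at distance 2
  vertex 4 reached at distance 2

Step 3: Shortest path: 5 -> 3 -> 4
Path length: 2 edges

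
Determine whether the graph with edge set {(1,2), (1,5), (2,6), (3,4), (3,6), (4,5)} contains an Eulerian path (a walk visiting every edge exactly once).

Step 1: Find the degree of each vertex:
  deg(1) = 2
  deg(2) = 2
  deg(3) = 2
  deg(4) = 2
  deg(5) = 2
  deg(6) = 2

Step 2: Count vertices with odd degree:
  All vertices have even degree (0 odd-degree vertices)

Step 3: Apply Euler's theorem:
  - Eulerian circuit exists iff graph is connected and all vertices have even degree
  - Eulerian path exists iff graph is connected and has 0 or 2 odd-degree vertices

Graph is connected with 0 odd-degree vertices.
Both Eulerian circuit and Eulerian path exist.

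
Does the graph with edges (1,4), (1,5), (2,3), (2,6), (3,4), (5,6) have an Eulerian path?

Step 1: Find the degree of each vertex:
  deg(1) = 2
  deg(2) = 2
  deg(3) = 2
  deg(4) = 2
  deg(5) = 2
  deg(6) = 2

Step 2: Count vertices with odd degree:
  All vertices have even degree (0 odd-degree vertices)

Step 3: Apply Euler's theorem:
  - Eulerian circuit exists iff graph is connected and all vertices have even degree
  - Eulerian path exists iff graph is connected and has 0 or 2 odd-degree vertices

Graph is connected with 0 odd-degree vertices.
Both Eulerian circuit and Eulerian path exist.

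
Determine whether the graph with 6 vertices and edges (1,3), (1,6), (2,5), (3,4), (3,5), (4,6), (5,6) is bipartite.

Step 1: Attempt 2-coloring using BFS:
  Start at vertex 1, assign color 0
  Color vertex 3 with color 1 (neighbor of 1)
  Color vertex 6 with color 1 (neighbor of 1)
  Color vertex 4 with color 0 (neighbor of 3)
  Color vertex 5 with color 0 (neighbor of 3)
  Color vertex 2 with color 1 (neighbor of 5)

Step 2: 2-coloring succeeded. No conflicts found.
  Set A (color 0): {1, 4, 5}
  Set B (color 1): {2, 3, 6}

The graph is bipartite with partition {1, 4, 5}, {2, 3, 6}.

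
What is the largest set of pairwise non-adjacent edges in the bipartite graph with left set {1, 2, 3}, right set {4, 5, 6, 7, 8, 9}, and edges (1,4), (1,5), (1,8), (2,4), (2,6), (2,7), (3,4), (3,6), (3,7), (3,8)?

Step 1: List the neighbors of each left vertex:
  1: 4, 5, 8
  2: 4, 6, 7
  3: 4, 6, 7, 8

Step 2: Greedily match left vertices, then look for augmenting paths:
  Match 1 -- 4
  Match 2 -- 6
  Match 3 -- 7
  No augmenting path remains.

Step 3: Verify this is maximum:
  Matching size 3 = min(|L|, |R|) = min(3, 6), which is an upper bound, so this matching is maximum.

Maximum matching: {(1,4), (2,6), (3,7)}
Size: 3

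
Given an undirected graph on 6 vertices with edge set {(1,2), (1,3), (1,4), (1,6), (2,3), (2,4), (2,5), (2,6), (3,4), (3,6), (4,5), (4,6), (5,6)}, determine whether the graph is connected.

Step 1: Build adjacency list from edges:
  1: 2, 3, 4, 6
  2: 1, 3, 4, 5, 6
  3: 1, 2, 4, 6
  4: 1, 2, 3, 5, 6
  5: 2, 4, 6
  6: 1, 2, 3, 4, 5

Step 2: Run BFS/DFS from vertex 1:
  Visited: {1, 2, 3, 4, 6, 5}
  Reached 6 of 6 vertices

Step 3: All 6 vertices reached from vertex 1, so the graph is connected.
Answer: Yes, the graph is connected.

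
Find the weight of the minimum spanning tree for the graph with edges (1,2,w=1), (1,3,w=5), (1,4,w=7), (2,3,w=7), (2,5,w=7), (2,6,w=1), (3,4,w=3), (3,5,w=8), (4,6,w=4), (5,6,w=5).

Apply Kruskal's algorithm (sort edges by weight, add if no cycle):

Sorted edges by weight:
  (1,2) w=1
  (2,6) w=1
  (3,4) w=3
  (4,6) w=4
  (1,3) w=5
  (5,6) w=5
  (1,4) w=7
  (2,5) w=7
  (2,3) w=7
  (3,5) w=8

Add edge (1,2) w=1 -- no cycle. Running total: 1
Add edge (2,6) w=1 -- no cycle. Running total: 2
Add edge (3,4) w=3 -- no cycle. Running total: 5
Add edge (4,6) w=4 -- no cycle. Running total: 9
Skip edge (1,3) w=5 -- would create cycle
Add edge (5,6) w=5 -- no cycle. Running total: 14

MST edges: (1,2,w=1), (2,6,w=1), (3,4,w=3), (4,6,w=4), (5,6,w=5)
Total MST weight: 1 + 1 + 3 + 4 + 5 = 14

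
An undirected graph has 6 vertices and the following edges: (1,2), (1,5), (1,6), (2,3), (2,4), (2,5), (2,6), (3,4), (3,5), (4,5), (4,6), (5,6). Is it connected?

Step 1: Build adjacency list from edges:
  1: 2, 5, 6
  2: 1, 3, 4, 5, 6
  3: 2, 4, 5
  4: 2, 3, 5, 6
  5: 1, 2, 3, 4, 6
  6: 1, 2, 4, 5

Step 2: Run BFS/DFS from vertex 1:
  Visited: {1, 2, 5, 6, 3, 4}
  Reached 6 of 6 vertices

Step 3: All 6 vertices reached from vertex 1, so the graph is connected.
Answer: Yes, the graph is connected.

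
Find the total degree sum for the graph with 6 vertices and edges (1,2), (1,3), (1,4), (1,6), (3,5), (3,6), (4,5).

Step 1: Count edges incident to each vertex:
  deg(1) = 4 (neighbors: 2, 3, 4, 6)
  deg(2) = 1 (neighbors: 1)
  deg(3) = 3 (neighbors: 1, 5, 6)
  deg(4) = 2 (neighbors: 1, 5)
  deg(5) = 2 (neighbors: 3, 4)
  deg(6) = 2 (neighbors: 1, 3)

Step 2: Sum all degrees:
  4 + 1 + 3 + 2 + 2 + 2 = 14

Verification: sum of degrees = 2 * |E| = 2 * 7 = 14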